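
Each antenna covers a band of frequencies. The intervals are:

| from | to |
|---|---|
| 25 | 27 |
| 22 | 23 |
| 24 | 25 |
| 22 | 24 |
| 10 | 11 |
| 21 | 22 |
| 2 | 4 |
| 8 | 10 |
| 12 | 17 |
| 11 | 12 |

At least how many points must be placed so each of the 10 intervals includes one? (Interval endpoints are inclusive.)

Process intervals by earliest right end; each time one isn't hit yet, stab at its right endpoint.
By right end: [2,4]  [8,10]  [10,11]  [11,12]  [12,17]  [21,22]  [22,23]  [22,24]  [24,25]  [25,27]
[2,4] uncovered → point at 4; [8,10] uncovered → point at 10; [11,12] uncovered → point at 12; [21,22] uncovered → point at 22; [24,25] uncovered → point at 25.
Points: 4, 10, 12, 22, 25 (5 total).

5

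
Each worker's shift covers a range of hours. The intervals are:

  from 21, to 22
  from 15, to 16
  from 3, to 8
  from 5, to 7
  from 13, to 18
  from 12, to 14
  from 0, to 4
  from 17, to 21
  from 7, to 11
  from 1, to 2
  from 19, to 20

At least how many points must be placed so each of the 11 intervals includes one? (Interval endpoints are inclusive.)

6

By right end: [1,2]  [0,4]  [5,7]  [3,8]  [7,11]  [12,14]  [15,16]  [13,18]  [19,20]  [17,21]  [21,22]
[1,2] uncovered → point at 2; [5,7] uncovered → point at 7; [12,14] uncovered → point at 14; [15,16] uncovered → point at 16; [19,20] uncovered → point at 20; [21,22] uncovered → point at 22.
Points: 2, 7, 14, 16, 20, 22 (6 total).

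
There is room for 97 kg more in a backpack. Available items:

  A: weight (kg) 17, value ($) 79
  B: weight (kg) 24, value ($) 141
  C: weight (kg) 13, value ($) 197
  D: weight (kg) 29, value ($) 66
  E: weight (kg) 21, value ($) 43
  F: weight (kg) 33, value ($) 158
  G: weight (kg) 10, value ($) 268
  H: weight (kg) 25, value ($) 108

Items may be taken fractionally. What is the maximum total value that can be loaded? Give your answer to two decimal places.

843.00

Ratios (sorted): G 26.80, C 15.15, B 5.88, F 4.79, A 4.65, H 4.32, D 2.28, E 2.05
take G (10 @ 268); take C (13 @ 197); take B (24 @ 141); take F (33 @ 158); take A (17 @ 79). Capacity used 97/97.
Total value = 843.00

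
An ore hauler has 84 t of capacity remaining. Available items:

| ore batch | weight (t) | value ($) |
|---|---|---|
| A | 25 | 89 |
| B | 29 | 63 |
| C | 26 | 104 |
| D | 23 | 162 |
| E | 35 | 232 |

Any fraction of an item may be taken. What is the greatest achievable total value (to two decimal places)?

Order: D (162/23=7.04) > E (232/35=6.63) > C (104/26=4.00) > A (89/25=3.56) > B (63/29=2.17)
Fill: take D (23 @ 162) → take E (35 @ 232) → take C (26 @ 104); 84/84 used.
Total value = 498.00

498.00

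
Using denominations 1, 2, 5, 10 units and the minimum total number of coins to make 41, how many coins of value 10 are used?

Greedy: take as many of the largest coin as possible, then repeat with the remainder.
41 − 4×10→1 − 1×1→0
Count of 10: 4

4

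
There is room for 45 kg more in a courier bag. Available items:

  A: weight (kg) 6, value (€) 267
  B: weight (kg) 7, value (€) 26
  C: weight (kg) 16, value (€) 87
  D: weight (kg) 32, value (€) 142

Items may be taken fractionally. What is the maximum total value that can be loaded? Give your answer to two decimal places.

Order: A (267/6=44.50) > C (87/16=5.44) > D (142/32=4.44) > B (26/7=3.71)
Fill: take A (6 @ 267) → take C (16 @ 87) → take 23/32 of D → 102.06; 45/45 used.
Total value = 456.06

456.06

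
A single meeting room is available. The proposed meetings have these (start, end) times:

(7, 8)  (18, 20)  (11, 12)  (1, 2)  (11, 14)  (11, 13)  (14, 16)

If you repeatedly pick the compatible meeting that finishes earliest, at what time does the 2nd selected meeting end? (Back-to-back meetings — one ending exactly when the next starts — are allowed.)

Order by finish time; keep every interval that doesn't clash with the previous kept one.
Sorted by end: (1,2)  (7,8)  (11,12)  (11,13)  (11,14)  (14,16)  (18,20)
take (1,2); take (7,8); take (11,12); take (14,16); take (18,20).
Selected: (1,2) (7,8) (11,12) (14,16) (18,20)

8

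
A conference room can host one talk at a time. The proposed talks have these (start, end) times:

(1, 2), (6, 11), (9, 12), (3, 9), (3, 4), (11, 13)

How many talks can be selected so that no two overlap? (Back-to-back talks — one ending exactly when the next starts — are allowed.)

4

Sort by end time and greedily take each interval whose start is ≥ the last chosen end.
Sorted by end: (1,2)  (3,4)  (3,9)  (6,11)  (9,12)  (11,13)
take (1,2); take (3,4); take (6,11); skip (9,12); take (11,13).
Selected 4 talks.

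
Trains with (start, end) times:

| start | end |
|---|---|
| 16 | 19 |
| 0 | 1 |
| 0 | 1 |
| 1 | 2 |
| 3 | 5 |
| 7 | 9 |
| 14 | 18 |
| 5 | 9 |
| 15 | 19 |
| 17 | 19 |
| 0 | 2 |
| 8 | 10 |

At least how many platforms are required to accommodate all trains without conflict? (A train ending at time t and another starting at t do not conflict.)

4

The answer is the maximum number of intervals overlapping at any instant.
starts: [0, 0, 0, 1, 3, 5, 7, 8, 14, 15, 16, 17]
ends:   [1, 1, 2, 2, 5, 9, 9, 10, 18, 19, 19, 19]
s0→1 s0→2 s0→3 e1→2 e1→1 s1→2 e2→1 e2→0 s3→1 e5→0 s5→1 s7→2 s8→3 e9→2 e9→1 e10→0 s14→1 s15→2 s16→3 s17→4  — peak 4.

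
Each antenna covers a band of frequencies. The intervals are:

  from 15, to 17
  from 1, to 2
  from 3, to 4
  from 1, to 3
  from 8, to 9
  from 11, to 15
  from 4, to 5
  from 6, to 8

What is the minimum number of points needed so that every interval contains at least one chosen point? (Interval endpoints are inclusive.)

4

By right end: [1,2]  [1,3]  [3,4]  [4,5]  [6,8]  [8,9]  [11,15]  [15,17]
[1,2] uncovered → point at 2; [3,4] uncovered → point at 4; [6,8] uncovered → point at 8; [11,15] uncovered → point at 15.
Points: 2, 4, 8, 15 (4 total).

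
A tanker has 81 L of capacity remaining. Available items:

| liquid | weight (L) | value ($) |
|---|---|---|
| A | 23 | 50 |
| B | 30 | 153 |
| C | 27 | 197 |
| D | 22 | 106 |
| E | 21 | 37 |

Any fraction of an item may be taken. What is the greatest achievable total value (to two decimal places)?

460.35

Greedy by value/weight ratio, highest first.
Ratios (sorted): C 7.30, B 5.10, D 4.82, A 2.17, E 1.76
take C (27 @ 197); take B (30 @ 153); take D (22 @ 106); take 2/23 of A → 4.35. Capacity used 81/81.
Total value = 460.35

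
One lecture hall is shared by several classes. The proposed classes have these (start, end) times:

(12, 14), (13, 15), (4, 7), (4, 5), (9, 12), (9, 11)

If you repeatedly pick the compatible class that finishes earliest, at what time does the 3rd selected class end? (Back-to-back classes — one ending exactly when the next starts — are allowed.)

14

Sort by end time and greedily take each interval whose start is ≥ the last chosen end.
By end time: (4,5), (4,7), (9,11), (9,12), (12,14), (13,15).
Pick (4,5); next start ≥ 5 → (9,11); next start ≥ 11 → (12,14).
Selected: (4,5) (9,11) (12,14)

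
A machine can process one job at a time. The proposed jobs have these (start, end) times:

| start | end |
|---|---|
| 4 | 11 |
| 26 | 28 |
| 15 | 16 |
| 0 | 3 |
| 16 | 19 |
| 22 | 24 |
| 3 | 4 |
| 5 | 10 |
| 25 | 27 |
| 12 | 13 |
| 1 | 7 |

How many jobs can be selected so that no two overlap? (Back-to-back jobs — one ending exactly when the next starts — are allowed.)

8

Greedy by earliest finish: after sorting by end time, pick each interval compatible with the last pick.
By end time: (0,3), (3,4), (1,7), (5,10), (4,11), (12,13), (15,16), (16,19), (22,24), (25,27), (26,28).
Pick (0,3); next start ≥ 3 → (3,4); next start ≥ 4 → (5,10); next start ≥ 10 → (12,13); next start ≥ 13 → (15,16); next start ≥ 16 → (16,19); next start ≥ 19 → (22,24); next start ≥ 24 → (25,27).
Selected 8 jobs.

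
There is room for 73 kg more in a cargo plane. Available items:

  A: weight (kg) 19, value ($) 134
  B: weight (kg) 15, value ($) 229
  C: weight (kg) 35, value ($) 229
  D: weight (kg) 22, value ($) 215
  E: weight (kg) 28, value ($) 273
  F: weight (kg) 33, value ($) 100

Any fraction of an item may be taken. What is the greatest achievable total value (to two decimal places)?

773.42

Greedy by value/weight ratio, highest first.
Ratios (sorted): B 15.27, D 9.77, E 9.75, A 7.05, C 6.54, F 3.03
take B (15 @ 229); take D (22 @ 215); take E (28 @ 273); take 8/19 of A → 56.42. Capacity used 73/73.
Total value = 773.42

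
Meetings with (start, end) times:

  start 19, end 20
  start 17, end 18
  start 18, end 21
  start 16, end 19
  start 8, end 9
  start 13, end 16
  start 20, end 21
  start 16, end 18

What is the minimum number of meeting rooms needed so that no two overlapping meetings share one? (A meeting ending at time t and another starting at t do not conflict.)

The answer is the maximum number of intervals overlapping at any instant.
starts: [8, 13, 16, 16, 17, 18, 19, 20]
ends:   [9, 16, 18, 18, 19, 20, 21, 21]
s8→1 e9→0 s13→1 e16→0 s16→1 s16→2 s17→3  — peak 3.

3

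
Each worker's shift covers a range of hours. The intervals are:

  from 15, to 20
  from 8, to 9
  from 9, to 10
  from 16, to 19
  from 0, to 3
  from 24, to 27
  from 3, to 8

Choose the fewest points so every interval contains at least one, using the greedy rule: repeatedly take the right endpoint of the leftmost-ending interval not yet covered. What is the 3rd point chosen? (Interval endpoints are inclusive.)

19

By right end: [0,3]  [3,8]  [8,9]  [9,10]  [16,19]  [15,20]  [24,27]
[0,3] uncovered → point at 3; [8,9] uncovered → point at 9; [16,19] uncovered → point at 19; [24,27] uncovered → point at 27.
Points: 3, 9, 19, 27 (4 total).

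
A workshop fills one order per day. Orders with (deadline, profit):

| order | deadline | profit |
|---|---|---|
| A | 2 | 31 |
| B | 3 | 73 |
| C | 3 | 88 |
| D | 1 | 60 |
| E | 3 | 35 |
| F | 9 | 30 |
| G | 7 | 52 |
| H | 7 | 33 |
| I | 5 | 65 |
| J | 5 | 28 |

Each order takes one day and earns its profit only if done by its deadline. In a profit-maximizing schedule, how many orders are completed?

8

By profit: C(d3,88), B(d3,73), I(d5,65), D(d1,60), G(d7,52), E(d3,35), H(d7,33), A(d2,31), F(d9,30), J(d5,28)
C→slot 3; B→slot 2; I→slot 5; D→slot 1; G→slot 7; E skipped; H→slot 6; A skipped; F→slot 9; J→slot 4.
8 of 10 scheduled.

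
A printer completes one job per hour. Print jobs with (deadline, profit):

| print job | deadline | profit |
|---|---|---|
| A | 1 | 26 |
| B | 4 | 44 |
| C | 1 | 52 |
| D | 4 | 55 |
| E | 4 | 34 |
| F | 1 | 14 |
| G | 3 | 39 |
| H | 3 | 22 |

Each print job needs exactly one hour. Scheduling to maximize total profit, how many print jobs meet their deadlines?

4

By profit: D(d4,55), C(d1,52), B(d4,44), G(d3,39), E(d4,34), A(d1,26), H(d3,22), F(d1,14)
D→slot 4; C→slot 1; B→slot 3; G→slot 2; E skipped; A skipped; H skipped; F skipped.
4 of 8 scheduled.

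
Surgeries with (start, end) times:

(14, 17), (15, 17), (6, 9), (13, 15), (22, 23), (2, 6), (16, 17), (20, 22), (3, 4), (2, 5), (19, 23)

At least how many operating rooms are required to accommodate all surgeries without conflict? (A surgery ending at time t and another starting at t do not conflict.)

3

Count concurrent intervals with a sweep; the peak is the room count.
starts: [2, 2, 3, 6, 13, 14, 15, 16, 19, 20, 22]
ends:   [4, 5, 6, 9, 15, 17, 17, 17, 22, 23, 23]
s2→1 s2→2 s3→3  — peak 3.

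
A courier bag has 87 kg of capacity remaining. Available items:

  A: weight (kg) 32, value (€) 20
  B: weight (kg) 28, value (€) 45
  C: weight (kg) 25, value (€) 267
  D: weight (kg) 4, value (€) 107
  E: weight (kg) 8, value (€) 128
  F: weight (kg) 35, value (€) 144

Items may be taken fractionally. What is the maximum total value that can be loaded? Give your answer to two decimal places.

670.11

Order: D (107/4=26.75) > E (128/8=16.00) > C (267/25=10.68) > F (144/35=4.11) > B (45/28=1.61) > A (20/32=0.62)
Fill: take D (4 @ 107) → take E (8 @ 128) → take C (25 @ 267) → take F (35 @ 144) → take 15/28 of B → 24.11; 87/87 used.
Total value = 670.11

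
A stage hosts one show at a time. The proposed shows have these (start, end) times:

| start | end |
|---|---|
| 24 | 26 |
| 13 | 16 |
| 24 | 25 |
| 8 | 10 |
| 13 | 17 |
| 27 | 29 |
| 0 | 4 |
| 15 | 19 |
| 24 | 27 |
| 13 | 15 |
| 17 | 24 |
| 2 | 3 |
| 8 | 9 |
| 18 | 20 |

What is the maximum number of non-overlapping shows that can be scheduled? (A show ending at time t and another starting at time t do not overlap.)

Sorted by end: (2,3)  (0,4)  (8,9)  (8,10)  (13,15)  (13,16)  (13,17)  (15,19)  (18,20)  (17,24)  (24,25)  (24,26)  (24,27)  (27,29)
take (2,3); take (8,9); take (13,15); skip (13,17); take (15,19); skip (18,20); take (24,25); take (27,29).
Selected 6 shows.

6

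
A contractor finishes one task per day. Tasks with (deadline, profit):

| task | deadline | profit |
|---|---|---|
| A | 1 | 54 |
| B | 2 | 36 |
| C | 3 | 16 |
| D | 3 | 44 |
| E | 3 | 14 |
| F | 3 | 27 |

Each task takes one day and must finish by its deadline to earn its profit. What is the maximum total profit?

Sort by profit descending; place each in the latest free slot ≤ its deadline.
Profit order: A=54 D=44 B=36 F=27 C=16 E=14
Assign: A→slot 1, D→slot 3, B→slot 2, F skipped, C skipped, E skipped.
Slots: [1:A] [2:B] [3:D]
Profit = 54 + 36 + 44 = 134

134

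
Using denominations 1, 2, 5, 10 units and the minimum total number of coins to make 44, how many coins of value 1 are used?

Use the largest denomination that fits, subtract, and repeat.
44 − 4×10→4 − 2×2→0
Count of 1: 0

0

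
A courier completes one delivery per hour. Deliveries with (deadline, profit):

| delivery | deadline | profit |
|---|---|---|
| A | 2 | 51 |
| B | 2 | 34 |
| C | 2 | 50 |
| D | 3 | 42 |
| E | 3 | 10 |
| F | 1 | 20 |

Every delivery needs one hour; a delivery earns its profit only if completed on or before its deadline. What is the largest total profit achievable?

Take jobs in profit order; each goes to the latest open slot no later than its deadline.
By profit: A(d2,51), C(d2,50), D(d3,42), B(d2,34), F(d1,20), E(d3,10)
A→slot 2; C→slot 1; D→slot 3; B skipped; F skipped; E skipped.
Profit = 50 + 51 + 42 = 143

143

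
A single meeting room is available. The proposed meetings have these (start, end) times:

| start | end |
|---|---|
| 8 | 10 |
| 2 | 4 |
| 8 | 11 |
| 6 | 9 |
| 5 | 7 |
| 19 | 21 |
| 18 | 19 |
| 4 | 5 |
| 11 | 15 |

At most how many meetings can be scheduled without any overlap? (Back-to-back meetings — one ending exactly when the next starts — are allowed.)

7

Order by finish time; keep every interval that doesn't clash with the previous kept one.
Sorted by end: (2,4)  (4,5)  (5,7)  (6,9)  (8,10)  (8,11)  (11,15)  (18,19)  (19,21)
take (2,4); take (4,5); take (5,7); skip (6,9); take (8,10); take (11,15); take (18,19); take (19,21).
Selected 7 meetings.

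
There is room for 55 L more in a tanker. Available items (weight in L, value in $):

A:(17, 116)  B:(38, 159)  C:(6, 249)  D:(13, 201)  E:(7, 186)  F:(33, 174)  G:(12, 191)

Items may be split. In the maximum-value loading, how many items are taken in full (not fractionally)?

5

Order: C (249/6=41.50) > E (186/7=26.57) > G (191/12=15.92) > D (201/13=15.46) > A (116/17=6.82) > F (174/33=5.27) > B (159/38=4.18)
Fill: take C (6 @ 249) → take E (7 @ 186) → take G (12 @ 191) → take D (13 @ 201) → take A (17 @ 116); 55/55 used.
5 item(s) taken whole.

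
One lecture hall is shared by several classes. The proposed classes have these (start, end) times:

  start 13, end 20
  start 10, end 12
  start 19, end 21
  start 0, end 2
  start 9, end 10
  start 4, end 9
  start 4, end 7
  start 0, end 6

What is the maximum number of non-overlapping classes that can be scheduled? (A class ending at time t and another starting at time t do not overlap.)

5

Greedy by earliest finish: after sorting by end time, pick each interval compatible with the last pick.
Sorted by end: (0,2)  (0,6)  (4,7)  (4,9)  (9,10)  (10,12)  (13,20)  (19,21)
take (0,2); skip (0,6); take (4,7); take (9,10); take (10,12); take (13,20).
Selected 5 classes.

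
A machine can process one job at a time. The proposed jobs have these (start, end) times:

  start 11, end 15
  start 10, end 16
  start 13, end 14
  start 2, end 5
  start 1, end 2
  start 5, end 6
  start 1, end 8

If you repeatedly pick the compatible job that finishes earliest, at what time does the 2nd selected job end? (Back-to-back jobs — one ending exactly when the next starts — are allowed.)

5

Order by finish time; keep every interval that doesn't clash with the previous kept one.
By end time: (1,2), (2,5), (5,6), (1,8), (13,14), (11,15), (10,16).
Pick (1,2); next start ≥ 2 → (2,5); next start ≥ 5 → (5,6); next start ≥ 6 → (13,14).
Selected: (1,2) (2,5) (5,6) (13,14)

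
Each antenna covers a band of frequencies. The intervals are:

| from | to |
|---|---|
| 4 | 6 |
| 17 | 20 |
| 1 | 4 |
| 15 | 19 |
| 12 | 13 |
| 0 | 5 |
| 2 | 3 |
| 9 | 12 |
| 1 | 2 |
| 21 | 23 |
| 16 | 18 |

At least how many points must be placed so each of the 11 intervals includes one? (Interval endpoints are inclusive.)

Sort by right endpoint; whenever an interval is uncovered, place a point at its right end.
Sorted: [1,2] [2,3] [1,4] [0,5] [4,6] [9,12] [12,13] [16,18] [15,19] [17,20] [21,23]
{[1,2],[2,3],[1,4],[0,5]} hit by 2; {[4,6]} hit by 6; {[9,12],[12,13]} hit by 12; {[16,18],[15,19],[17,20]} hit by 18; {[21,23]} hit by 23.
Points: 2, 6, 12, 18, 23 (5 total).

5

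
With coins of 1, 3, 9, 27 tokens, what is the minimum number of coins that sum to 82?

4

82 − 3×27→1 − 1×1→0
Total coins = 3 + 1 = 4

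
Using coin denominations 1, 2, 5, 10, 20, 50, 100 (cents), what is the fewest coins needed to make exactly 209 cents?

Use the largest denomination that fits, subtract, and repeat.
209 = 2×100 + 1×5 + 2×2
Total coins = 2 + 1 + 2 = 5

5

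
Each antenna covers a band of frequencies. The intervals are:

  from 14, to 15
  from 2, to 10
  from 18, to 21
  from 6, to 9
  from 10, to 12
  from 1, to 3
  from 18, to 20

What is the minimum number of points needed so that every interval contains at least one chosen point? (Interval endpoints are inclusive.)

5

Sorted: [1,3] [6,9] [2,10] [10,12] [14,15] [18,20] [18,21]
{[1,3]} hit by 3; {[6,9],[2,10]} hit by 9; {[10,12]} hit by 12; {[14,15]} hit by 15; {[18,20],[18,21]} hit by 20.
Points: 3, 9, 12, 15, 20 (5 total).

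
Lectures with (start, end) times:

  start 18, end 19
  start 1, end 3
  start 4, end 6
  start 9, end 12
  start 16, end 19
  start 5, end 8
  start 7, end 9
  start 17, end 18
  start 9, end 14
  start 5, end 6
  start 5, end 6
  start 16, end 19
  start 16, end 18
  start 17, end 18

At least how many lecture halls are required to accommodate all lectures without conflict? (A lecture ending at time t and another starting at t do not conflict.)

starts: [1, 4, 5, 5, 5, 7, 9, 9, 16, 16, 16, 17, 17, 18]
ends:   [3, 6, 6, 6, 8, 9, 12, 14, 18, 18, 18, 19, 19, 19]
s1→1 e3→0 s4→1 s5→2 s5→3 s5→4 e6→3 e6→2 e6→1 s7→2 e8→1 e9→0 s9→1 s9→2 e12→1 e14→0 s16→1 s16→2 s16→3 s17→4 s17→5  — peak 5.

5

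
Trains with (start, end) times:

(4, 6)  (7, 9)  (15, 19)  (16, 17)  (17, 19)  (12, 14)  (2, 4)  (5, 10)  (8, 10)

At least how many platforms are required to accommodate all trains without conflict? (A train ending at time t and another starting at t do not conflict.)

The answer is the maximum number of intervals overlapping at any instant.
starts: [2, 4, 5, 7, 8, 12, 15, 16, 17]
ends:   [4, 6, 9, 10, 10, 14, 17, 19, 19]
s2→1 e4→0 s4→1 s5→2 e6→1 s7→2 s8→3  — peak 3.

3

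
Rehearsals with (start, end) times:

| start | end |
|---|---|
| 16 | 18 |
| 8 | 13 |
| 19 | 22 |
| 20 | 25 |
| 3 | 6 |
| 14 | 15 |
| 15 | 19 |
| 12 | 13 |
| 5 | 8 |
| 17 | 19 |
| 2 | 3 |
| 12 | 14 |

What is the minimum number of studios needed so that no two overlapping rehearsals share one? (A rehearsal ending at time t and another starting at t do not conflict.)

3

Events (time:±→running): 2:+→1 3:-→0 3:+→1 5:+→2 6:-→1 8:-→0 8:+→1 12:+→2 12:+→3 … peak 3.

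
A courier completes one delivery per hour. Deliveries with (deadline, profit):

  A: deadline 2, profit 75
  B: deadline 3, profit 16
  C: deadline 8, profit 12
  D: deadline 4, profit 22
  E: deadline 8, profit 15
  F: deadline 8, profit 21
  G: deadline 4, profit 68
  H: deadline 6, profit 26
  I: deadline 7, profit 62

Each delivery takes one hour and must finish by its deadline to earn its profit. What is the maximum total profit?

Sort by profit descending; place each in the latest free slot ≤ its deadline.
By profit: A(d2,75), G(d4,68), I(d7,62), H(d6,26), D(d4,22), F(d8,21), B(d3,16), E(d8,15), C(d8,12)
A→slot 2; G→slot 4; I→slot 7; H→slot 6; D→slot 3; F→slot 8; B→slot 1; E→slot 5; C skipped.
Profit = 16 + 75 + 22 + 68 + 15 + 26 + 62 + 21 = 305

305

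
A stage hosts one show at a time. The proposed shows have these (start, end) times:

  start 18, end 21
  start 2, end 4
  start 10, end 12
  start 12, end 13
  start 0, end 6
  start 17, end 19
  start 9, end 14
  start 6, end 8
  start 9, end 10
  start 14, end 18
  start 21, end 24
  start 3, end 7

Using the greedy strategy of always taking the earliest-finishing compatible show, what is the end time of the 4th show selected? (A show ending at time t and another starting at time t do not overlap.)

12

Sorted by end: (2,4)  (0,6)  (3,7)  (6,8)  (9,10)  (10,12)  (12,13)  (9,14)  (14,18)  (17,19)  (18,21)  (21,24)
take (2,4); skip (0,6); skip (3,7); take (6,8); take (9,10); take (10,12); take (12,13); take (14,18); skip (17,19); take (18,21); take (21,24).
Selected: (2,4) (6,8) (9,10) (10,12) (12,13) (14,18) (18,21) (21,24)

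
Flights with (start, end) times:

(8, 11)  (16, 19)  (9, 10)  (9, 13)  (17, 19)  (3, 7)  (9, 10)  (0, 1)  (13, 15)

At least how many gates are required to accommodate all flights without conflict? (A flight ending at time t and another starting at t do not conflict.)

4

starts: [0, 3, 8, 9, 9, 9, 13, 16, 17]
ends:   [1, 7, 10, 10, 11, 13, 15, 19, 19]
s0→1 e1→0 s3→1 e7→0 s8→1 s9→2 s9→3 s9→4  — peak 4.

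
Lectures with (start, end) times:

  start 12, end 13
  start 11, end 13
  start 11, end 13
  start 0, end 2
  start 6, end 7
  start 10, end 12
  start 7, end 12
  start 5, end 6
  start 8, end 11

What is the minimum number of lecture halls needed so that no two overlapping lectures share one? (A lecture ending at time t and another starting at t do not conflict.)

4

Count concurrent intervals with a sweep; the peak is the room count.
starts: [0, 5, 6, 7, 8, 10, 11, 11, 12]
ends:   [2, 6, 7, 11, 12, 12, 13, 13, 13]
s0→1 e2→0 s5→1 e6→0 s6→1 e7→0 s7→1 s8→2 s10→3 e11→2 s11→3 s11→4  — peak 4.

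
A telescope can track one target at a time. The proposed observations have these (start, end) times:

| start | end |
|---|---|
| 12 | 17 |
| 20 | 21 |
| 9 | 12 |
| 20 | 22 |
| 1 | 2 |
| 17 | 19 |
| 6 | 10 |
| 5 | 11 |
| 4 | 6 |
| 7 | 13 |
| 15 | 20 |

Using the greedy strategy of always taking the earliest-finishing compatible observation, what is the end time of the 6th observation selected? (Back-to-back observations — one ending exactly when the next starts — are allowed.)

21

By end time: (1,2), (4,6), (6,10), (5,11), (9,12), (7,13), (12,17), (17,19), (15,20), (20,21), (20,22).
Pick (1,2); next start ≥ 2 → (4,6); next start ≥ 6 → (6,10); next start ≥ 10 → (12,17); next start ≥ 17 → (17,19); next start ≥ 19 → (20,21).
Selected: (1,2) (4,6) (6,10) (12,17) (17,19) (20,21)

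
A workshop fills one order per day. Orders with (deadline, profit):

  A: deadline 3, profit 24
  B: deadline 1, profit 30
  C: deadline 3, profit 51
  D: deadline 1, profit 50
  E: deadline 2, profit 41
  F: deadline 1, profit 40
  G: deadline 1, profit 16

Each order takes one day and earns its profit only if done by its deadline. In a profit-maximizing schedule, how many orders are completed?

Profit order: C=51 D=50 E=41 F=40 B=30 A=24 G=16
Assign: C→slot 3, D→slot 1, E→slot 2, F skipped, B skipped, A skipped, G skipped.
Slots: [1:D] [2:E] [3:C]
3 of 7 scheduled.

3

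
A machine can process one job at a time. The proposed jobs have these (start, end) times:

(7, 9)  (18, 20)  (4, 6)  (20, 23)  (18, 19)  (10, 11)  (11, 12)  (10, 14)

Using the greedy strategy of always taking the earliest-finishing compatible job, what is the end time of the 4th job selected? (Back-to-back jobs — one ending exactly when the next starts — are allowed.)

12

Order by finish time; keep every interval that doesn't clash with the previous kept one.
By end time: (4,6), (7,9), (10,11), (11,12), (10,14), (18,19), (18,20), (20,23).
Pick (4,6); next start ≥ 6 → (7,9); next start ≥ 9 → (10,11); next start ≥ 11 → (11,12); next start ≥ 12 → (18,19); next start ≥ 19 → (20,23).
Selected: (4,6) (7,9) (10,11) (11,12) (18,19) (20,23)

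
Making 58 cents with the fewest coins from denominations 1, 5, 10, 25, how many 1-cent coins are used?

58 = 2×25 + 1×5 + 3×1
Count of 1: 3

3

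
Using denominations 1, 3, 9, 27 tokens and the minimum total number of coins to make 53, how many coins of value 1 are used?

53 = 1×27 + 2×9 + 2×3 + 2×1
Count of 1: 2

2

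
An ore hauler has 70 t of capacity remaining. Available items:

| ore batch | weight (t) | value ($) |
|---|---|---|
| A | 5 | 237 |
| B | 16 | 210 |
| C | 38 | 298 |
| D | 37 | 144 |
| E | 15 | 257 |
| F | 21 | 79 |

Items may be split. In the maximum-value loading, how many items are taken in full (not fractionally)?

3

Sort by value per unit weight and fill in that order.
Order: A (237/5=47.40) > E (257/15=17.13) > B (210/16=13.12) > C (298/38=7.84) > D (144/37=3.89) > F (79/21=3.76)
Fill: take A (5 @ 237) → take E (15 @ 257) → take B (16 @ 210) → take 34/38 of C → 266.63; 70/70 used.
3 item(s) taken whole; one partial (take 34/38 of C).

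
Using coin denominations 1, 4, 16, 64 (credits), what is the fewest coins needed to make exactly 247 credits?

247 = 3×64 + 3×16 + 1×4 + 3×1
Total coins = 3 + 3 + 1 + 3 = 10

10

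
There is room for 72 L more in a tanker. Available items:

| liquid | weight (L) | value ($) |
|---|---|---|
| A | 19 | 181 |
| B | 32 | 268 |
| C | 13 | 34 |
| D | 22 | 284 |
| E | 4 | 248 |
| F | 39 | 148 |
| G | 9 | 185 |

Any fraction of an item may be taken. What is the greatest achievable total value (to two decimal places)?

1048.75

Order: E (248/4=62.00) > G (185/9=20.56) > D (284/22=12.91) > A (181/19=9.53) > B (268/32=8.38) > F (148/39=3.79) > C (34/13=2.62)
Fill: take E (4 @ 248) → take G (9 @ 185) → take D (22 @ 284) → take A (19 @ 181) → take 18/32 of B → 150.75; 72/72 used.
Total value = 1048.75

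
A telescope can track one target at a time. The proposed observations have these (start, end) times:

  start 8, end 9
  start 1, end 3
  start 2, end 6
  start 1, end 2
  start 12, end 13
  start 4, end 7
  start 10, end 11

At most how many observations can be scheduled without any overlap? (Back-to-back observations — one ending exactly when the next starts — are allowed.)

Order by finish time; keep every interval that doesn't clash with the previous kept one.
Sorted by end: (1,2)  (1,3)  (2,6)  (4,7)  (8,9)  (10,11)  (12,13)
take (1,2); skip (1,3); take (2,6); take (8,9); take (10,11); take (12,13).
Selected 5 observations.

5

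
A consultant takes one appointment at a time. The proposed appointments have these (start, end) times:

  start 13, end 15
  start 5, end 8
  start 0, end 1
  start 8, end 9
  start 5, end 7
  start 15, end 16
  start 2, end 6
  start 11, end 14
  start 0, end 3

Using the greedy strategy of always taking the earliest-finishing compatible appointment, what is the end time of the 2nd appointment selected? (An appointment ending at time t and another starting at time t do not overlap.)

6

By end time: (0,1), (0,3), (2,6), (5,7), (5,8), (8,9), (11,14), (13,15), (15,16).
Pick (0,1); next start ≥ 1 → (2,6); next start ≥ 6 → (8,9); next start ≥ 9 → (11,14); next start ≥ 14 → (15,16).
Selected: (0,1) (2,6) (8,9) (11,14) (15,16)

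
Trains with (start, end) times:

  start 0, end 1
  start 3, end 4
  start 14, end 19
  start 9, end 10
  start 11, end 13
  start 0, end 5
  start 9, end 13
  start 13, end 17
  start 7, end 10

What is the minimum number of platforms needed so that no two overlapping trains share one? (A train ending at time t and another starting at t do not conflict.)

starts: [0, 0, 3, 7, 9, 9, 11, 13, 14]
ends:   [1, 4, 5, 10, 10, 13, 13, 17, 19]
s0→1 s0→2 e1→1 s3→2 e4→1 e5→0 s7→1 s9→2 s9→3  — peak 3.

3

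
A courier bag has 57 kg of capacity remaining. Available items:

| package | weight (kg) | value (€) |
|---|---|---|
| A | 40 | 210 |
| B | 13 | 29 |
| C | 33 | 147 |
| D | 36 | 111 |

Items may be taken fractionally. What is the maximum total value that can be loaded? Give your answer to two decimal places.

285.73

Ratios (sorted): A 5.25, C 4.45, D 3.08, B 2.23
take A (40 @ 210); take 17/33 of C → 75.73. Capacity used 57/57.
Total value = 285.73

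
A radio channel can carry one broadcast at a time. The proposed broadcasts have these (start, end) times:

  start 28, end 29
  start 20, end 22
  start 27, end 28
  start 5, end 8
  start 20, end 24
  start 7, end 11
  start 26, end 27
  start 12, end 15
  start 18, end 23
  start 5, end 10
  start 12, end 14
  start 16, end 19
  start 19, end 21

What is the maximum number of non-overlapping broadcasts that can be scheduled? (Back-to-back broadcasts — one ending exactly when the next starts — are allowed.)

7

Sorted by end: (5,8)  (5,10)  (7,11)  (12,14)  (12,15)  (16,19)  (19,21)  (20,22)  (18,23)  (20,24)  (26,27)  (27,28)  (28,29)
take (5,8); take (12,14); take (16,19); take (19,21); skip (20,22); skip (20,24); take (26,27); take (27,28); take (28,29).
Selected 7 broadcasts.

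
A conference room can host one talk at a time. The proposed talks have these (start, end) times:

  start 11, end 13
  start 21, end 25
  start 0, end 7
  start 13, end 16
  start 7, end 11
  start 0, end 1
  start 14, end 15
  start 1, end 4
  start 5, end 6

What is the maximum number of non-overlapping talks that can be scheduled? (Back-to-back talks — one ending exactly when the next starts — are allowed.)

Order by finish time; keep every interval that doesn't clash with the previous kept one.
By end time: (0,1), (1,4), (5,6), (0,7), (7,11), (11,13), (14,15), (13,16), (21,25).
Pick (0,1); next start ≥ 1 → (1,4); next start ≥ 4 → (5,6); next start ≥ 6 → (7,11); next start ≥ 11 → (11,13); next start ≥ 13 → (14,15); next start ≥ 15 → (21,25).
Selected 7 talks.

7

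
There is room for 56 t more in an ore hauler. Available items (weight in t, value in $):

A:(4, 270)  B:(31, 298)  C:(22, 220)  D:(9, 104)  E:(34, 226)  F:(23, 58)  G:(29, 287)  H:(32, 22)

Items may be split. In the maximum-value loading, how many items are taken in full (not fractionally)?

Greedy by value/weight ratio, highest first.
Ratios (sorted): A 67.50, D 11.56, C 10.00, G 9.90, B 9.61, E 6.65, F 2.52, H 0.69
take A (4 @ 270); take D (9 @ 104); take C (22 @ 220); take 21/29 of G → 207.83. Capacity used 56/56.
3 item(s) taken whole; one partial (take 21/29 of G).

3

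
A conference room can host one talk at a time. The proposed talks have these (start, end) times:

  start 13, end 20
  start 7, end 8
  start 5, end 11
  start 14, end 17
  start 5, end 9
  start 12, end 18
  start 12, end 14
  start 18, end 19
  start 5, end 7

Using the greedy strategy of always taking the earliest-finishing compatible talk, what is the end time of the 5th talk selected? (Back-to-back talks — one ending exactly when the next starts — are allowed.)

Sorted by end: (5,7)  (7,8)  (5,9)  (5,11)  (12,14)  (14,17)  (12,18)  (18,19)  (13,20)
take (5,7); take (7,8); skip (5,9); skip (5,11); take (12,14); take (14,17); skip (12,18); take (18,19).
Selected: (5,7) (7,8) (12,14) (14,17) (18,19)

19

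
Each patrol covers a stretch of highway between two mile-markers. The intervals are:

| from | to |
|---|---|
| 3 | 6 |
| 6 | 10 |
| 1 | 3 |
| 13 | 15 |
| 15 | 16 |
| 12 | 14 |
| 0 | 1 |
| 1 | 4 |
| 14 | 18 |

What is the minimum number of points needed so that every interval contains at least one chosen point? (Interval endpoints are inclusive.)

4

Process intervals by earliest right end; each time one isn't hit yet, stab at its right endpoint.
By right end: [0,1]  [1,3]  [1,4]  [3,6]  [6,10]  [12,14]  [13,15]  [15,16]  [14,18]
[0,1] uncovered → point at 1; [3,6] uncovered → point at 6; [12,14] uncovered → point at 14; [15,16] uncovered → point at 16.
Points: 1, 6, 14, 16 (4 total).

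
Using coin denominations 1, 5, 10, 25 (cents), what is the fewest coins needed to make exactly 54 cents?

6

Use the largest denomination that fits, subtract, and repeat.
54 − 2×25→4 − 4×1→0
Total coins = 2 + 4 = 6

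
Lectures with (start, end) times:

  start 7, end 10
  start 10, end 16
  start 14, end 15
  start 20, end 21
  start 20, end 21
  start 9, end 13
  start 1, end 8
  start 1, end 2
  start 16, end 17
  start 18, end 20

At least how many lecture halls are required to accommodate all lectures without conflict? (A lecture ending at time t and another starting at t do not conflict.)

The answer is the maximum number of intervals overlapping at any instant.
Events (time:±→running): 1:+→1 1:+→2 … peak 2.

2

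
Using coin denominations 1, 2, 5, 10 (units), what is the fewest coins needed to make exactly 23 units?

4

Use the largest denomination that fits, subtract, and repeat.
23 = 2×10 + 1×2 + 1×1
Total coins = 2 + 1 + 1 = 4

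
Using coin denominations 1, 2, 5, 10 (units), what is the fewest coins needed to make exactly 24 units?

Greedy: take as many of the largest coin as possible, then repeat with the remainder.
24 = 2×10 + 2×2
Total coins = 2 + 2 = 4

4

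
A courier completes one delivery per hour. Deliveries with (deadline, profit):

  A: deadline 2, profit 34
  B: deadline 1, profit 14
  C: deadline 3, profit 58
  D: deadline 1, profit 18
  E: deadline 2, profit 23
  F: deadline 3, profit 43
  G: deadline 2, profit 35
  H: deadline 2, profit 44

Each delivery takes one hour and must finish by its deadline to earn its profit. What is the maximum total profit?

By profit: C(d3,58), H(d2,44), F(d3,43), G(d2,35), A(d2,34), E(d2,23), D(d1,18), B(d1,14)
C→slot 3; H→slot 2; F→slot 1; G skipped; A skipped; E skipped; D skipped; B skipped.
Profit = 43 + 44 + 58 = 145

145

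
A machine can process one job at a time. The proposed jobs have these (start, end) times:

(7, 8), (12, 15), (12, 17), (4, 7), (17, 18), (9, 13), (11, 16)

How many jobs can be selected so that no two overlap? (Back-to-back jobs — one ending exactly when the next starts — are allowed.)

Sort by end time and greedily take each interval whose start is ≥ the last chosen end.
By end time: (4,7), (7,8), (9,13), (12,15), (11,16), (12,17), (17,18).
Pick (4,7); next start ≥ 7 → (7,8); next start ≥ 8 → (9,13); next start ≥ 13 → (17,18).
Selected 4 jobs.

4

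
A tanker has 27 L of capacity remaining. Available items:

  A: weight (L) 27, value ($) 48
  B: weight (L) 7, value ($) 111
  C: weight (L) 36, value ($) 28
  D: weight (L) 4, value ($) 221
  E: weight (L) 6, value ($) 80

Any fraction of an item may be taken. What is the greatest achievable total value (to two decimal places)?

429.78

Greedy by value/weight ratio, highest first.
Ratios (sorted): D 55.25, B 15.86, E 13.33, A 1.78, C 0.78
take D (4 @ 221); take B (7 @ 111); take E (6 @ 80); take 10/27 of A → 17.78. Capacity used 27/27.
Total value = 429.78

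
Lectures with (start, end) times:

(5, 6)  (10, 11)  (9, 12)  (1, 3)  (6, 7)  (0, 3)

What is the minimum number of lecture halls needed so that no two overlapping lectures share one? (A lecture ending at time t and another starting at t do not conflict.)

2

The answer is the maximum number of intervals overlapping at any instant.
starts: [0, 1, 5, 6, 9, 10]
ends:   [3, 3, 6, 7, 11, 12]
s0→1 s1→2  — peak 2.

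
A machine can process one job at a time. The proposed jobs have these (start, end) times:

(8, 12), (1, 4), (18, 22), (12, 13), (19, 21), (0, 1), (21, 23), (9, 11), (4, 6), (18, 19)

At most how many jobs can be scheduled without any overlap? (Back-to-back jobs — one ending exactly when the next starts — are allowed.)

8

Sort by end time and greedily take each interval whose start is ≥ the last chosen end.
By end time: (0,1), (1,4), (4,6), (9,11), (8,12), (12,13), (18,19), (19,21), (18,22), (21,23).
Pick (0,1); next start ≥ 1 → (1,4); next start ≥ 4 → (4,6); next start ≥ 6 → (9,11); next start ≥ 11 → (12,13); next start ≥ 13 → (18,19); next start ≥ 19 → (19,21); next start ≥ 21 → (21,23).
Selected 8 jobs.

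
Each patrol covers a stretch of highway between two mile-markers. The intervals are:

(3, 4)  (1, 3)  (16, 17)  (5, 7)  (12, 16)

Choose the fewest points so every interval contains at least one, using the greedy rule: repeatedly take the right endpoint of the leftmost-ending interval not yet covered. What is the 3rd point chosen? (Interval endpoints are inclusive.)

16

Process intervals by earliest right end; each time one isn't hit yet, stab at its right endpoint.
By right end: [1,3]  [3,4]  [5,7]  [12,16]  [16,17]
[1,3] uncovered → point at 3; [5,7] uncovered → point at 7; [12,16] uncovered → point at 16.
Points: 3, 7, 16 (3 total).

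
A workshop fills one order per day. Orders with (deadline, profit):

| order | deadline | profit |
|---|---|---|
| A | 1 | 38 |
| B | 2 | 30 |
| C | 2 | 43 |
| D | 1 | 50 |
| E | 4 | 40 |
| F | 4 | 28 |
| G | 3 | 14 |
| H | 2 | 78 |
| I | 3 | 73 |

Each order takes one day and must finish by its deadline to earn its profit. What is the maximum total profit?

Take jobs in profit order; each goes to the latest open slot no later than its deadline.
Profit order: H=78 I=73 D=50 C=43 E=40 A=38 B=30 F=28 G=14
Assign: H→slot 2, I→slot 3, D→slot 1, C skipped, E→slot 4, A skipped, B skipped, F skipped, G skipped.
Slots: [1:D] [2:H] [3:I] [4:E]
Profit = 50 + 78 + 73 + 40 = 241

241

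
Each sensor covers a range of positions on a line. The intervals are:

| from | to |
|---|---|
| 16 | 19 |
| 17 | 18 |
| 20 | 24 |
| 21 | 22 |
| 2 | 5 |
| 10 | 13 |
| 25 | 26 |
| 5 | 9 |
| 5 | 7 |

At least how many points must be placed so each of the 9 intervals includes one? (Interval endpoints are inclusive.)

5

By right end: [2,5]  [5,7]  [5,9]  [10,13]  [17,18]  [16,19]  [21,22]  [20,24]  [25,26]
[2,5] uncovered → point at 5; [10,13] uncovered → point at 13; [17,18] uncovered → point at 18; [21,22] uncovered → point at 22; [25,26] uncovered → point at 26.
Points: 5, 13, 18, 22, 26 (5 total).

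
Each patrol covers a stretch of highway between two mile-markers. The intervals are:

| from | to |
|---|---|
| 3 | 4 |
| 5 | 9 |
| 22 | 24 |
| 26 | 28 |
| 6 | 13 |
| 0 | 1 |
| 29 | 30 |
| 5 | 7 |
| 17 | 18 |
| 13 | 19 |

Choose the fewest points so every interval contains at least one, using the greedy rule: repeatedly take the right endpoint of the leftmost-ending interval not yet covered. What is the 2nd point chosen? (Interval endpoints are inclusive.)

4

Sort by right endpoint; whenever an interval is uncovered, place a point at its right end.
Sorted: [0,1] [3,4] [5,7] [5,9] [6,13] [17,18] [13,19] [22,24] [26,28] [29,30]
{[0,1]} hit by 1; {[3,4]} hit by 4; {[5,7],[5,9],[6,13]} hit by 7; {[17,18],[13,19]} hit by 18; {[22,24]} hit by 24; {[26,28]} hit by 28; {[29,30]} hit by 30.
Points: 1, 4, 7, 18, 24, 28, 30 (7 total).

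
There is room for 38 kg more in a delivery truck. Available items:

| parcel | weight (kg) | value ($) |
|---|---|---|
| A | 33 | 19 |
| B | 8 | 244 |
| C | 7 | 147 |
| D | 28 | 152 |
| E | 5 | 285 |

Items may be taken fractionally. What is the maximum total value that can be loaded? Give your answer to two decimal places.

773.71

Order: E (285/5=57.00) > B (244/8=30.50) > C (147/7=21.00) > D (152/28=5.43) > A (19/33=0.58)
Fill: take E (5 @ 285) → take B (8 @ 244) → take C (7 @ 147) → take 18/28 of D → 97.71; 38/38 used.
Total value = 773.71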